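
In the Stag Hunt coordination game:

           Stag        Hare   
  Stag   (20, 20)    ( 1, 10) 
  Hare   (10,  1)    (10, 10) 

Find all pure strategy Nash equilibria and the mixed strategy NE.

Pure NE: (Stag, Stag) and (Hare, Hare); Mixed NE: p = 0.4737, q = 0.4737

Work:
Check pure NE:
(Stag, Stag): (20, 20) - no unilateral deviation beneficial
(Hare, Hare): (10, 10) - no unilateral deviation beneficial
Mixed NE: P1 plays Stag with p = 0.4737, P2 plays Stag with q = 0.4737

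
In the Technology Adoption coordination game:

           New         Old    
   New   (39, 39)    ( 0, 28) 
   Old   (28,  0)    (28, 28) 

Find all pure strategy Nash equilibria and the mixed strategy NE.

Pure NE: (New, New) and (Old, Old); Mixed NE: p = 0.7179, q = 0.7179

Work:
Check pure NE:
(New, New): (39, 39) - no unilateral deviation beneficial
(Old, Old): (28, 28) - no unilateral deviation beneficial
Mixed NE: P1 plays New with p = 0.7179, P2 plays New with q = 0.7179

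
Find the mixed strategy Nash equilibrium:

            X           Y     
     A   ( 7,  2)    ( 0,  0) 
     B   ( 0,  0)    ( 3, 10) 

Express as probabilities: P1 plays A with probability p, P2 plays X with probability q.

p = 0.8333, q = 0.3

Work:
Find probabilities that make opponent indifferent:
P2 chooses q to make P1 indifferent between A and B
P1 chooses p to make P2 indifferent between X and Y
Mixed NE: P1 plays (A: 0.8333, B: 0.1667), P2 plays (X: 0.3, Y: 0.7)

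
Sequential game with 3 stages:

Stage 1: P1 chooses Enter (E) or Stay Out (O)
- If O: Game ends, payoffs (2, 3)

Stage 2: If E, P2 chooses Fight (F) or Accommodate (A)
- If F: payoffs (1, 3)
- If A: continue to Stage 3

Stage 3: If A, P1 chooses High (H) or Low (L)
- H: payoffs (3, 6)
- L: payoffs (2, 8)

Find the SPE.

SPE: (E, A, H); Outcome (3, 6)

Work:
Stage 3: P1 chooses H (3 vs 2)
Stage 2: P2: F->3, A->6 (anticipating H). Choose A
Stage 1: P1: O->2, E->3 (anticipating A, H). Choose E
SPE path: E -> A -> H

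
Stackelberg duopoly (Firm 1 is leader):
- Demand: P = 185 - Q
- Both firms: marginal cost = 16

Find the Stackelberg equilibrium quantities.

q₁* (leader) = 84.5, q₂* (follower) = 42.25

Work:
Follower's reaction: q₂ = (a - c - q₁)/2
Leader substitutes: π₁ = q₁·(a - q₁ - (a-c-q₁)/2 - c)
FOC: q₁* = (185 - 16)/2 = 84.50
Then: q₂* = (185 - 16 - 84.5)/2 = 42.25
Leader has first-mover advantage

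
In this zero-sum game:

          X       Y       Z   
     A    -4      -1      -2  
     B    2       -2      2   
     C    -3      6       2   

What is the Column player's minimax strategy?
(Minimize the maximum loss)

Column should play X or Z (all achieve the minimum), value = 2

Work:
Column player minimizes Row's maximum payoff:
Column X: max payoff to Row = 2
Column Y: max payoff to Row = 6
Column Z: max payoff to Row = 2
Minimum is 2, achieved by columns X, Z (tied).
Each of X or Z is a minimax strategy.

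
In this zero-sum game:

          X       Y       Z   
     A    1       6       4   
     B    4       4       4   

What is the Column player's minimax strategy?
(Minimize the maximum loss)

Column should play X or Z (all achieve the minimum), value = 4

Work:
Column player minimizes Row's maximum payoff:
Column X: max payoff to Row = 4
Column Y: max payoff to Row = 6
Column Z: max payoff to Row = 4
Minimum is 4, achieved by columns X, Z (tied).
Each of X or Z is a minimax strategy.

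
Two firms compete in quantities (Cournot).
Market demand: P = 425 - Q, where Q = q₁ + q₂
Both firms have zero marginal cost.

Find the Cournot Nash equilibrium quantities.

q₁* = q₂* = 141.67; P* = 141.67

Work:
Profit: π_i = P·q_i = (a - q_i - q_j)·q_i
FOC: ∂π_i/∂q_i = a - 2q_i - q_j = 0
Reaction function: q_i = (425 - q_j)/2
Symmetry: q* = 425/3 = 141.67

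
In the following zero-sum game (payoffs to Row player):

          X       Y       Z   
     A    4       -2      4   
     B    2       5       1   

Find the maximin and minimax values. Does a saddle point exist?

Maximin = 1, Minimax = 4, Saddle: False

Work:
Row minimums: [-2, 1] → maximin = 1
Column maximums: [4, 5, 4] → minimax = 4
No saddle point (maximin ≠ minimax). Mixed strategy needed.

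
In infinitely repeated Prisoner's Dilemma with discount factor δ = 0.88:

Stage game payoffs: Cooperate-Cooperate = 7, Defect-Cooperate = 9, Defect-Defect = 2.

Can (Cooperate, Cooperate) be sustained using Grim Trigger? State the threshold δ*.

δ* = 0.2857; since δ = 0.88 ≥ 0.2857, cooperation can be sustained

Work:
For Grim Trigger:
Cooperate forever: 7/(1-δ)
Defect then punished: 9 + 2·δ/(1-δ)
Need: 7/(1-δ) ≥ 9 + 2·δ/(1-δ)
Solving: δ ≥ (T-R)/(T-P) = (9-7)/(9-2) = 0.2857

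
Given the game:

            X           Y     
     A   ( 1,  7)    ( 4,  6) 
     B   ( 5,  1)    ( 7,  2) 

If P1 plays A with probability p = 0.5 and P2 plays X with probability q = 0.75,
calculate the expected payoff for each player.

E[P1] = 3.625, E[P2] = 4.0

Work:
E[P1] = p·q·π₁(A,X) + p·(1-q)·π₁(A,Y) + (1-p)·q·π₁(B,X) + (1-p)·(1-q)·π₁(B,Y)
= 0.5·0.75·1 + 0.5·0.25·4 + 0.5·0.75·5 + 0.5·0.25·7
= 3.625

E[P2] = 4.0 (similar calculation)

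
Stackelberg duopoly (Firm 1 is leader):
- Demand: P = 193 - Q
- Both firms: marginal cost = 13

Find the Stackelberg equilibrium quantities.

q₁* (leader) = 90.0, q₂* (follower) = 45.0

Work:
Follower's reaction: q₂ = (a - c - q₁)/2
Leader substitutes: π₁ = q₁·(a - q₁ - (a-c-q₁)/2 - c)
FOC: q₁* = (193 - 13)/2 = 90.00
Then: q₂* = (193 - 13 - 90.0)/2 = 45.00
Leader has first-mover advantage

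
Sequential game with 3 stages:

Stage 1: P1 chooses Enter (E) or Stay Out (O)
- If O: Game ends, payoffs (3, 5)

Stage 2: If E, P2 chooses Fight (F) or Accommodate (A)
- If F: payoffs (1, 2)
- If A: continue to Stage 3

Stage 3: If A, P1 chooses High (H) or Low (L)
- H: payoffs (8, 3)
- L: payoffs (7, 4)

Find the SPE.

SPE: (E, A, H); Outcome (8, 3)

Work:
Stage 3: P1 chooses H (8 vs 7)
Stage 2: P2: F->2, A->3 (anticipating H). Choose A
Stage 1: P1: O->3, E->8 (anticipating A, H). Choose E
SPE path: E -> A -> H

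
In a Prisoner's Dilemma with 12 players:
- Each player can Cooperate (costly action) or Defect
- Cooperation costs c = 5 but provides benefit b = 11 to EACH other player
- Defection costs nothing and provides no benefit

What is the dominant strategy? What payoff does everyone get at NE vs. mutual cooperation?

Dominant: Defect; NE payoff = 0; Coop payoff = 116

Work:
Defect dominates (saves cost c = 5, benefit to others is external)
NE: All defect → everyone gets 0
If all cooperate: each receives (11)×11 - 5 = 116
Social dilemma: 116 > 0 but NE gives 0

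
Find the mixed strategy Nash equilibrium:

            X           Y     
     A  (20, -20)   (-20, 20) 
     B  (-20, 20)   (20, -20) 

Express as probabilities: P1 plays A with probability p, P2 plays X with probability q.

p = 0.5, q = 0.5

Work:
Find probabilities that make opponent indifferent:
P2 chooses q to make P1 indifferent between A and B
P1 chooses p to make P2 indifferent between X and Y
Mixed NE: P1 plays (A: 0.5, B: 0.5), P2 plays (X: 0.5, Y: 0.5)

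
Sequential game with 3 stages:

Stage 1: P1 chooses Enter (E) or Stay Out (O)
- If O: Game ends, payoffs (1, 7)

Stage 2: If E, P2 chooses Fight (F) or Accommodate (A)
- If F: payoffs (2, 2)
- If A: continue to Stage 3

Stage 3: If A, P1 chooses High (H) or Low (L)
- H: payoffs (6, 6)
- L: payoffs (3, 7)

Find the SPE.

SPE: (E, A, H); Outcome (6, 6)

Work:
Stage 3: P1 chooses H (6 vs 3)
Stage 2: P2: F->2, A->6 (anticipating H). Choose A
Stage 1: P1: O->1, E->6 (anticipating A, H). Choose E
SPE path: E -> A -> H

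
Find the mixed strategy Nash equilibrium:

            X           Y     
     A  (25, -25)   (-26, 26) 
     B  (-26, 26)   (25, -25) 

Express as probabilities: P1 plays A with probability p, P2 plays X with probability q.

p = 0.5, q = 0.5

Work:
Find probabilities that make opponent indifferent:
P2 chooses q to make P1 indifferent between A and B
P1 chooses p to make P2 indifferent between X and Y
Mixed NE: P1 plays (A: 0.5, B: 0.5), P2 plays (X: 0.5, Y: 0.5)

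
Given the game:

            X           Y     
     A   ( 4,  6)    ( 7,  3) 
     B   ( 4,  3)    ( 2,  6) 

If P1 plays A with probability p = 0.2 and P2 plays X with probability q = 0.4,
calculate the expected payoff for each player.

E[P1] = 3.4, E[P2] = 4.68

Work:
E[P1] = p·q·π₁(A,X) + p·(1-q)·π₁(A,Y) + (1-p)·q·π₁(B,X) + (1-p)·(1-q)·π₁(B,Y)
= 0.2·0.4·4 + 0.2·0.6·7 + 0.8·0.4·4 + 0.8·0.6·2
= 3.4

E[P2] = 4.68 (similar calculation)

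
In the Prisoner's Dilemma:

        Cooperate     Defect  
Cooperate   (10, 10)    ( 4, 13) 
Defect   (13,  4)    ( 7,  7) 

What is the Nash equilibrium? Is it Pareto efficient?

(Defect, Defect) is NE; not Pareto efficient

Work:
Defect dominates Cooperate for both players:
If P2 cooperates: Defect (13) > Cooperate (10)
If P2 defects: Defect (7) > Cooperate (4)
NE: (Defect, Defect) with payoff (7, 7)
But (Cooperate, Cooperate) = (10, 10) Pareto dominates (7, 7)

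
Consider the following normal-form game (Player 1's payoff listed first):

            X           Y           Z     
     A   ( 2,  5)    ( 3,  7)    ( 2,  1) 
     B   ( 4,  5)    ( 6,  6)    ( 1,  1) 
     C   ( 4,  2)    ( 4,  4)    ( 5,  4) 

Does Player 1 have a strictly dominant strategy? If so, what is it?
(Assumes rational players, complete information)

No strictly dominant strategy exists for Player 1

Work:
A strategy strictly dominates another if it gives a strictly higher payoff against every opponent action. Compare each pair of P1's strategies column-by-column:
  A vs B: [2 vs 4, 3 vs 6, 2 vs 1] → A does not strictly dominate B (column X: 2 ≤ 4)
  A vs C: [2 vs 4, 3 vs 4, 2 vs 5] → A does not strictly dominate C (column X: 2 ≤ 4)
  B vs A: [4 vs 2, 6 vs 3, 1 vs 2] → B does not strictly dominate A (column Z: 1 ≤ 2)
  B vs C: [4 vs 4, 6 vs 4, 1 vs 5] → B does not strictly dominate C (column X: 4 ≤ 4)
  C vs A: [4 vs 2, 4 vs 3, 5 vs 2] → C strictly dominates A
  C vs B: [4 vs 4, 4 vs 6, 5 vs 1] → C does not strictly dominate B (column X: 4 ≤ 4)
No single strategy strictly dominates all others → no strictly dominant strategy.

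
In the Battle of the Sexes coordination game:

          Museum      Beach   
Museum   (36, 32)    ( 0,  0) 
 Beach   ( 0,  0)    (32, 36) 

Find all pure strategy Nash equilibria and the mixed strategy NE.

Pure NE: (Museum, Museum) and (Beach, Beach); Mixed NE: p = 0.5294, q = 0.4706

Work:
Check pure NE:
(Museum, Museum): (36, 32) - no unilateral deviation beneficial
(Beach, Beach): (32, 36) - no unilateral deviation beneficial
Mixed NE: P1 plays Museum with p = 0.5294, P2 plays Museum with q = 0.4706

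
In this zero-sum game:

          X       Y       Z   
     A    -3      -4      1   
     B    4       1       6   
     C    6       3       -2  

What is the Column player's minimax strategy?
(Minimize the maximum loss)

Column should play Y, value = 3

Work:
Column player minimizes Row's maximum payoff:
Column X: max payoff to Row = 6
Column Y: max payoff to Row = 3
Column Z: max payoff to Row = 6
Minimum is 3, achieved by column Y.
Minimax strategy: Y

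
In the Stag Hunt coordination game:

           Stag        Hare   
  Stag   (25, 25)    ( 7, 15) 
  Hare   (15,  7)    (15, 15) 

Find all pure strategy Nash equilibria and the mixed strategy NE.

Pure NE: (Stag, Stag) and (Hare, Hare); Mixed NE: p = 0.4444, q = 0.4444

Work:
Check pure NE:
(Stag, Stag): (25, 25) - no unilateral deviation beneficial
(Hare, Hare): (15, 15) - no unilateral deviation beneficial
Mixed NE: P1 plays Stag with p = 0.4444, P2 plays Stag with q = 0.4444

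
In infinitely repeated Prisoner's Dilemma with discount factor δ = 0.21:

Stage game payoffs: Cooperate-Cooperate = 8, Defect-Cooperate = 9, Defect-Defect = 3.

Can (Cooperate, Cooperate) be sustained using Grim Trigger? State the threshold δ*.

δ* = 0.1667; since δ = 0.21 ≥ 0.1667, cooperation can be sustained

Work:
For Grim Trigger:
Cooperate forever: 8/(1-δ)
Defect then punished: 9 + 3·δ/(1-δ)
Need: 8/(1-δ) ≥ 9 + 3·δ/(1-δ)
Solving: δ ≥ (T-R)/(T-P) = (9-8)/(9-3) = 0.1667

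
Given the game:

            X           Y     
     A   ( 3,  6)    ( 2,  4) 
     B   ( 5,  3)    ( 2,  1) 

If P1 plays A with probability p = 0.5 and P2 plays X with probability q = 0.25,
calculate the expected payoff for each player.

E[P1] = 2.5, E[P2] = 3.0

Work:
E[P1] = p·q·π₁(A,X) + p·(1-q)·π₁(A,Y) + (1-p)·q·π₁(B,X) + (1-p)·(1-q)·π₁(B,Y)
= 0.5·0.25·3 + 0.5·0.75·2 + 0.5·0.25·5 + 0.5·0.75·2
= 2.5

E[P2] = 3.0 (similar calculation)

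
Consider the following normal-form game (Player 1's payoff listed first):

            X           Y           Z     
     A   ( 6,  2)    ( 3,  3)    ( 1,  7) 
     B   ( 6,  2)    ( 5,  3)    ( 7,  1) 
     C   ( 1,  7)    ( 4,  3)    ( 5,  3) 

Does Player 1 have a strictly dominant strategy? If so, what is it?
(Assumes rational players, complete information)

No strictly dominant strategy exists for Player 1

Work:
A strategy strictly dominates another if it gives a strictly higher payoff against every opponent action. Compare each pair of P1's strategies column-by-column:
  A vs B: [6 vs 6, 3 vs 5, 1 vs 7] → A does not strictly dominate B (column X: 6 ≤ 6)
  A vs C: [6 vs 1, 3 vs 4, 1 vs 5] → A does not strictly dominate C (column Y: 3 ≤ 4)
  B vs A: [6 vs 6, 5 vs 3, 7 vs 1] → B does not strictly dominate A (column X: 6 ≤ 6)
  B vs C: [6 vs 1, 5 vs 4, 7 vs 5] → B strictly dominates C
  C vs A: [1 vs 6, 4 vs 3, 5 vs 1] → C does not strictly dominate A (column X: 1 ≤ 6)
  C vs B: [1 vs 6, 4 vs 5, 5 vs 7] → C does not strictly dominate B (column X: 1 ≤ 6)
No single strategy strictly dominates all others → no strictly dominant strategy.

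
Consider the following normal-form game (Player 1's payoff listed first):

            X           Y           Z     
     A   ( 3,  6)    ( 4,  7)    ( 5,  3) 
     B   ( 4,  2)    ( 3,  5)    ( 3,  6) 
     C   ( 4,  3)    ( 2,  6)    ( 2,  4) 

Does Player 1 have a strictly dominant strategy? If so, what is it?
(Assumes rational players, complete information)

No strictly dominant strategy exists for Player 1

Work:
A strategy strictly dominates another if it gives a strictly higher payoff against every opponent action. Compare each pair of P1's strategies column-by-column:
  A vs B: [3 vs 4, 4 vs 3, 5 vs 3] → A does not strictly dominate B (column X: 3 ≤ 4)
  A vs C: [3 vs 4, 4 vs 2, 5 vs 2] → A does not strictly dominate C (column X: 3 ≤ 4)
  B vs A: [4 vs 3, 3 vs 4, 3 vs 5] → B does not strictly dominate A (column Y: 3 ≤ 4)
  B vs C: [4 vs 4, 3 vs 2, 3 vs 2] → B does not strictly dominate C (column X: 4 ≤ 4)
  C vs A: [4 vs 3, 2 vs 4, 2 vs 5] → C does not strictly dominate A (column Y: 2 ≤ 4)
  C vs B: [4 vs 4, 2 vs 3, 2 vs 3] → C does not strictly dominate B (column X: 4 ≤ 4)
No single strategy strictly dominates all others → no strictly dominant strategy.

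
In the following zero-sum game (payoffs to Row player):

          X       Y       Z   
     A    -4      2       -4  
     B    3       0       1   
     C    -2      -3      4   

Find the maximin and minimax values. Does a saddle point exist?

Maximin = 0, Minimax = 2, Saddle: False

Work:
Row minimums: [-4, 0, -3] → maximin = 0
Column maximums: [3, 2, 4] → minimax = 2
No saddle point (maximin ≠ minimax). Mixed strategy needed.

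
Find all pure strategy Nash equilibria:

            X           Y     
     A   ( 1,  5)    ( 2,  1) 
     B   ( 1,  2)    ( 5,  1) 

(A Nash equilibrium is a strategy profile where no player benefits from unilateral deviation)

Nash equilibrium: (A, X), (B, X)

Work:
Best responses:
  P1 vs X: payoffs [1, 1] → best response A/B (payoff 1)
  P1 vs Y: payoffs [2, 5] → best response B (payoff 5)
  P2 vs A: payoffs [5, 1] → best response X (payoff 5)
  P2 vs B: payoffs [2, 1] → best response X (payoff 2)
Mutual best responses: (A,X), (B,X) → Nash equilibria.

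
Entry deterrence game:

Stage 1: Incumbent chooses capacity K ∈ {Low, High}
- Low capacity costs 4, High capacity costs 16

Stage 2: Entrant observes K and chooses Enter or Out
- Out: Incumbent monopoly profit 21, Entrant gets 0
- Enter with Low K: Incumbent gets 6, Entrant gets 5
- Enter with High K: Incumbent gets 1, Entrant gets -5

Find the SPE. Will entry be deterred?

SPE: (High, Enter|Low, Out|High); Entry deterred. Incumbent net profit = 5

Work:
After Low K: Entrant enters (5 > 0)
After High K: Entrant stays out (-5 < 0)
Incumbent: Low → 6−4=2, High → 21−16=5
Incumbent chooses High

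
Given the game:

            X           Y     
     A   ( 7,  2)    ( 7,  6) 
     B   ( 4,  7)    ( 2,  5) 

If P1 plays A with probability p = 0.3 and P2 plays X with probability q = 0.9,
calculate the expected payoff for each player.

E[P1] = 4.76, E[P2] = 5.48

Work:
E[P1] = p·q·π₁(A,X) + p·(1-q)·π₁(A,Y) + (1-p)·q·π₁(B,X) + (1-p)·(1-q)·π₁(B,Y)
= 0.3·0.9·7 + 0.3·0.1·7 + 0.7·0.9·4 + 0.7·0.1·2
= 4.76

E[P2] = 5.48 (similar calculation)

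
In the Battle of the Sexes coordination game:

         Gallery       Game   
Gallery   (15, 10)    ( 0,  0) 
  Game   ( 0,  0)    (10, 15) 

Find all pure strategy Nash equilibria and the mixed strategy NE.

Pure NE: (Gallery, Gallery) and (Game, Game); Mixed NE: p = 0.6, q = 0.4

Work:
Check pure NE:
(Gallery, Gallery): (15, 10) - no unilateral deviation beneficial
(Game, Game): (10, 15) - no unilateral deviation beneficial
Mixed NE: P1 plays Gallery with p = 0.6, P2 plays Gallery with q = 0.4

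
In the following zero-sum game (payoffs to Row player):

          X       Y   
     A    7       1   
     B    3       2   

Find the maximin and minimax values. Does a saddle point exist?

Maximin = 2, Minimax = 2, Saddle: True

Work:
Row minimums: [1, 2] → maximin = 2
Column maximums: [7, 2] → minimax = 2
Saddle point exists! Game value = 2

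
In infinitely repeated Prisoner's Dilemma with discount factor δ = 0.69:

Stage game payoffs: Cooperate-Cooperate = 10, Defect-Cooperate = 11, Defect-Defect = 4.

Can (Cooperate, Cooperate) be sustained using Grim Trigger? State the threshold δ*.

δ* = 0.1429; since δ = 0.69 ≥ 0.1429, cooperation can be sustained

Work:
For Grim Trigger:
Cooperate forever: 10/(1-δ)
Defect then punished: 11 + 4·δ/(1-δ)
Need: 10/(1-δ) ≥ 11 + 4·δ/(1-δ)
Solving: δ ≥ (T-R)/(T-P) = (11-10)/(11-4) = 0.1429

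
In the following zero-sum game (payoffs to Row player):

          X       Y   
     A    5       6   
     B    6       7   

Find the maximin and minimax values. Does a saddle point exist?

Maximin = 6, Minimax = 6, Saddle: True

Work:
Row minimums: [5, 6] → maximin = 6
Column maximums: [6, 7] → minimax = 6
Saddle point exists! Game value = 6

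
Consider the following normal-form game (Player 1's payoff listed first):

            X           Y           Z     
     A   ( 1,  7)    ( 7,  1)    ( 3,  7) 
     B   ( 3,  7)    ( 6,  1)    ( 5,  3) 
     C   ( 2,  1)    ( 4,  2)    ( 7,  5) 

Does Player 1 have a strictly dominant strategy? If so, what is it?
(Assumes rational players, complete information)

No strictly dominant strategy exists for Player 1

Work:
A strategy strictly dominates another if it gives a strictly higher payoff against every opponent action. Compare each pair of P1's strategies column-by-column:
  A vs B: [1 vs 3, 7 vs 6, 3 vs 5] → A does not strictly dominate B (column X: 1 ≤ 3)
  A vs C: [1 vs 2, 7 vs 4, 3 vs 7] → A does not strictly dominate C (column X: 1 ≤ 2)
  B vs A: [3 vs 1, 6 vs 7, 5 vs 3] → B does not strictly dominate A (column Y: 6 ≤ 7)
  B vs C: [3 vs 2, 6 vs 4, 5 vs 7] → B does not strictly dominate C (column Z: 5 ≤ 7)
  C vs A: [2 vs 1, 4 vs 7, 7 vs 3] → C does not strictly dominate A (column Y: 4 ≤ 7)
  C vs B: [2 vs 3, 4 vs 6, 7 vs 5] → C does not strictly dominate B (column X: 2 ≤ 3)
No single strategy strictly dominates all others → no strictly dominant strategy.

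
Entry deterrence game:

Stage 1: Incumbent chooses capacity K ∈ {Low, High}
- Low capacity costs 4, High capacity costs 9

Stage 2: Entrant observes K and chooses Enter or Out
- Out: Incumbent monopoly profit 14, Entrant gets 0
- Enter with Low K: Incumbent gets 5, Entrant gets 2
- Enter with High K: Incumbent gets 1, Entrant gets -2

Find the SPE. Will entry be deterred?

SPE: (High, Enter|Low, Out|High); Entry deterred. Incumbent net profit = 5

Work:
After Low K: Entrant enters (2 > 0)
After High K: Entrant stays out (-2 < 0)
Incumbent: Low → 5−4=1, High → 14−9=5
Incumbent chooses High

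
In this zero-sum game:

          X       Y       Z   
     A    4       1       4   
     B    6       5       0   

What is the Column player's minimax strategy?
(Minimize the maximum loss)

Column should play Z, value = 4

Work:
Column player minimizes Row's maximum payoff:
Column X: max payoff to Row = 6
Column Y: max payoff to Row = 5
Column Z: max payoff to Row = 4
Minimum is 4, achieved by column Z.
Minimax strategy: Z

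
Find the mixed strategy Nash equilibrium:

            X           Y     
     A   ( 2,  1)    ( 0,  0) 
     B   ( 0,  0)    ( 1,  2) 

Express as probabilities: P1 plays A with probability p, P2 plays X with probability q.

p = 0.6667, q = 0.3333

Work:
Find probabilities that make opponent indifferent:
P2 chooses q to make P1 indifferent between A and B
P1 chooses p to make P2 indifferent between X and Y
Mixed NE: P1 plays (A: 0.6667, B: 0.3333), P2 plays (X: 0.3333, Y: 0.6667)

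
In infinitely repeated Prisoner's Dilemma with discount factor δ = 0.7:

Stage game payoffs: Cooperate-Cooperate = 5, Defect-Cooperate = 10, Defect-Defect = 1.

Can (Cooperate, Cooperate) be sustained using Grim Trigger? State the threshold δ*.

δ* = 0.5556; since δ = 0.7 ≥ 0.5556, cooperation can be sustained

Work:
For Grim Trigger:
Cooperate forever: 5/(1-δ)
Defect then punished: 10 + 1·δ/(1-δ)
Need: 5/(1-δ) ≥ 10 + 1·δ/(1-δ)
Solving: δ ≥ (T-R)/(T-P) = (10-5)/(10-1) = 0.5556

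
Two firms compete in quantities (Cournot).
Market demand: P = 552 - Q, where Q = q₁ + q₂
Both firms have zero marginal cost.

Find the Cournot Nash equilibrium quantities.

q₁* = q₂* = 184.0; P* = 184.0

Work:
Profit: π_i = P·q_i = (a - q_i - q_j)·q_i
FOC: ∂π_i/∂q_i = a - 2q_i - q_j = 0
Reaction function: q_i = (552 - q_j)/2
Symmetry: q* = 552/3 = 184.0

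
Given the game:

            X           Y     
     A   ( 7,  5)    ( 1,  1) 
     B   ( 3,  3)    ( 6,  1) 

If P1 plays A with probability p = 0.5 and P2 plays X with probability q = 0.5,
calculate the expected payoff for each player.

E[P1] = 4.25, E[P2] = 2.5

Work:
E[P1] = p·q·π₁(A,X) + p·(1-q)·π₁(A,Y) + (1-p)·q·π₁(B,X) + (1-p)·(1-q)·π₁(B,Y)
= 0.5·0.5·7 + 0.5·0.5·1 + 0.5·0.5·3 + 0.5·0.5·6
= 4.25

E[P2] = 2.5 (similar calculation)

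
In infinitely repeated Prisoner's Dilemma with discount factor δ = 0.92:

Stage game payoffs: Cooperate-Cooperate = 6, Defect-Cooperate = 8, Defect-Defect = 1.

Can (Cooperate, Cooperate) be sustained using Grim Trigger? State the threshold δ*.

δ* = 0.2857; since δ = 0.92 ≥ 0.2857, cooperation can be sustained

Work:
For Grim Trigger:
Cooperate forever: 6/(1-δ)
Defect then punished: 8 + 1·δ/(1-δ)
Need: 6/(1-δ) ≥ 8 + 1·δ/(1-δ)
Solving: δ ≥ (T-R)/(T-P) = (8-6)/(8-1) = 0.2857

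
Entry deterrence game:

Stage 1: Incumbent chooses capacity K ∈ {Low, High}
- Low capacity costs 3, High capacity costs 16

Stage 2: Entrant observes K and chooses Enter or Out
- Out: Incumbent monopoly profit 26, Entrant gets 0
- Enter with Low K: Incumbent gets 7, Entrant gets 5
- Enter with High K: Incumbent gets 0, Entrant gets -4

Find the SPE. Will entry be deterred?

SPE: (High, Enter|Low, Out|High); Entry deterred. Incumbent net profit = 10

Work:
After Low K: Entrant enters (5 > 0)
After High K: Entrant stays out (-4 < 0)
Incumbent: Low → 7−3=4, High → 26−16=10
Incumbent chooses High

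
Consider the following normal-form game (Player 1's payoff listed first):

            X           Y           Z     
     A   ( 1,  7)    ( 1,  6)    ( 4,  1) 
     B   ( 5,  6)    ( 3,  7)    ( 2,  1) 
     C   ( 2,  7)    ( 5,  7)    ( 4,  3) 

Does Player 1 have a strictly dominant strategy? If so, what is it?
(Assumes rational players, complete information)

No strictly dominant strategy exists for Player 1

Work:
A strategy strictly dominates another if it gives a strictly higher payoff against every opponent action. Compare each pair of P1's strategies column-by-column:
  A vs B: [1 vs 5, 1 vs 3, 4 vs 2] → A does not strictly dominate B (column X: 1 ≤ 5)
  A vs C: [1 vs 2, 1 vs 5, 4 vs 4] → A does not strictly dominate C (column X: 1 ≤ 2)
  B vs A: [5 vs 1, 3 vs 1, 2 vs 4] → B does not strictly dominate A (column Z: 2 ≤ 4)
  B vs C: [5 vs 2, 3 vs 5, 2 vs 4] → B does not strictly dominate C (column Y: 3 ≤ 5)
  C vs A: [2 vs 1, 5 vs 1, 4 vs 4] → C does not strictly dominate A (column Z: 4 ≤ 4)
  C vs B: [2 vs 5, 5 vs 3, 4 vs 2] → C does not strictly dominate B (column X: 2 ≤ 5)
No single strategy strictly dominates all others → no strictly dominant strategy.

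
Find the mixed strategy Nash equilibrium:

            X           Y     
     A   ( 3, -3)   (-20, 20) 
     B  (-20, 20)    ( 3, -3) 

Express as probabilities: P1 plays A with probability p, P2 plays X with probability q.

p = 0.5, q = 0.5

Work:
Find probabilities that make opponent indifferent:
P2 chooses q to make P1 indifferent between A and B
P1 chooses p to make P2 indifferent between X and Y
Mixed NE: P1 plays (A: 0.5, B: 0.5), P2 plays (X: 0.5, Y: 0.5)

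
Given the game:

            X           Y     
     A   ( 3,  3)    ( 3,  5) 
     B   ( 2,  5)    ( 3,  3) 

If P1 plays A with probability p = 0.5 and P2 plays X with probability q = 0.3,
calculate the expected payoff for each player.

E[P1] = 2.85, E[P2] = 4.0

Work:
E[P1] = p·q·π₁(A,X) + p·(1-q)·π₁(A,Y) + (1-p)·q·π₁(B,X) + (1-p)·(1-q)·π₁(B,Y)
= 0.5·0.3·3 + 0.5·0.7·3 + 0.5·0.3·2 + 0.5·0.7·3
= 2.85

E[P2] = 4.0 (similar calculation)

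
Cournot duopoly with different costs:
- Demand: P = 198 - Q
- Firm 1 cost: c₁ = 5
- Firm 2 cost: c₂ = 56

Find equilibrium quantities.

q₁* = 81.33, q₂* = 30.33

Work:
Reaction: q₁ = (198 - 5 - q₂)/2
Reaction: q₂ = (198 - 56 - q₁)/2
Solve simultaneously:
q₁* = (198 - 2×5 + 56)/3 = 81.33
q₂* = (198 - 2×56 + 5)/3 = 30.33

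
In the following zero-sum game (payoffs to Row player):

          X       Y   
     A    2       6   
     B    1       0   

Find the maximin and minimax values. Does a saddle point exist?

Maximin = 2, Minimax = 2, Saddle: True

Work:
Row minimums: [2, 0] → maximin = 2
Column maximums: [2, 6] → minimax = 2
Saddle point exists! Game value = 2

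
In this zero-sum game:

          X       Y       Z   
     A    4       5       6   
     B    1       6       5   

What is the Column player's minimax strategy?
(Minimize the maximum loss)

Column should play X, value = 4

Work:
Column player minimizes Row's maximum payoff:
Column X: max payoff to Row = 4
Column Y: max payoff to Row = 6
Column Z: max payoff to Row = 6
Minimum is 4, achieved by column X.
Minimax strategy: X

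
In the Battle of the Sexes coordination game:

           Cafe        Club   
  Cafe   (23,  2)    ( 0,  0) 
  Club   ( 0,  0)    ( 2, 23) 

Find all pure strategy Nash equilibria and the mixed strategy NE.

Pure NE: (Cafe, Cafe) and (Club, Club); Mixed NE: p = 0.92, q = 0.08

Work:
Check pure NE:
(Cafe, Cafe): (23, 2) - no unilateral deviation beneficial
(Club, Club): (2, 23) - no unilateral deviation beneficial
Mixed NE: P1 plays Cafe with p = 0.92, P2 plays Cafe with q = 0.08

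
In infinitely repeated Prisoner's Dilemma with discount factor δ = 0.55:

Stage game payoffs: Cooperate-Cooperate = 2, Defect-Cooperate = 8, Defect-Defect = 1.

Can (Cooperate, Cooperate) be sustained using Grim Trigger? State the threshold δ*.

δ* = 0.8571; since δ = 0.55 < 0.8571, cooperation cannot be sustained

Work:
For Grim Trigger:
Cooperate forever: 2/(1-δ)
Defect then punished: 8 + 1·δ/(1-δ)
Need: 2/(1-δ) ≥ 8 + 1·δ/(1-δ)
Solving: δ ≥ (T-R)/(T-P) = (8-2)/(8-1) = 0.8571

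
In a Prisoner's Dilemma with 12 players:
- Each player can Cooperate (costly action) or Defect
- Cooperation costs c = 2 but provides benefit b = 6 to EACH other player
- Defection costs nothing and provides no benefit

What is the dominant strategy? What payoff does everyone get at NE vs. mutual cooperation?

Dominant: Defect; NE payoff = 0; Coop payoff = 64

Work:
Defect dominates (saves cost c = 2, benefit to others is external)
NE: All defect → everyone gets 0
If all cooperate: each receives (11)×6 - 2 = 64
Social dilemma: 64 > 0 but NE gives 0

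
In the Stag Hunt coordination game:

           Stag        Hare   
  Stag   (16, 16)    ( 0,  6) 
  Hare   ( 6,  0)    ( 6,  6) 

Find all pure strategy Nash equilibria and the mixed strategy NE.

Pure NE: (Stag, Stag) and (Hare, Hare); Mixed NE: p = 0.375, q = 0.375

Work:
Check pure NE:
(Stag, Stag): (16, 16) - no unilateral deviation beneficial
(Hare, Hare): (6, 6) - no unilateral deviation beneficial
Mixed NE: P1 plays Stag with p = 0.375, P2 plays Stag with q = 0.375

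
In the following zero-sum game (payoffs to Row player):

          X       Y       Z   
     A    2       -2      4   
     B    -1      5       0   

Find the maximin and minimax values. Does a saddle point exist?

Maximin = -1, Minimax = 2, Saddle: False

Work:
Row minimums: [-2, -1] → maximin = -1
Column maximums: [2, 5, 4] → minimax = 2
No saddle point (maximin ≠ minimax). Mixed strategy needed.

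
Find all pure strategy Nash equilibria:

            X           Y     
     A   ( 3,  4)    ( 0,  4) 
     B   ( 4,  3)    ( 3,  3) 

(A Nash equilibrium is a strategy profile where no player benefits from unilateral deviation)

Nash equilibrium: (B, X), (B, Y)

Work:
Best responses:
  P1 vs X: payoffs [3, 4] → best response B (payoff 4)
  P1 vs Y: payoffs [0, 3] → best response B (payoff 3)
  P2 vs A: payoffs [4, 4] → best response X/Y (payoff 4)
  P2 vs B: payoffs [3, 3] → best response X/Y (payoff 3)
Mutual best responses: (B,X), (B,Y) → Nash equilibria.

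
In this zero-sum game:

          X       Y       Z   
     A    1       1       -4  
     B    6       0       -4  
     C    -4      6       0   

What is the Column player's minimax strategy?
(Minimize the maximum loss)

Column should play Z, value = 0

Work:
Column player minimizes Row's maximum payoff:
Column X: max payoff to Row = 6
Column Y: max payoff to Row = 6
Column Z: max payoff to Row = 0
Minimum is 0, achieved by column Z.
Minimax strategy: Z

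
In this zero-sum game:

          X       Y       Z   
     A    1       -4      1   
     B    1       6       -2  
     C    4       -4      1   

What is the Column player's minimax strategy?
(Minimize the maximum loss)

Column should play Z, value = 1

Work:
Column player minimizes Row's maximum payoff:
Column X: max payoff to Row = 4
Column Y: max payoff to Row = 6
Column Z: max payoff to Row = 1
Minimum is 1, achieved by column Z.
Minimax strategy: Z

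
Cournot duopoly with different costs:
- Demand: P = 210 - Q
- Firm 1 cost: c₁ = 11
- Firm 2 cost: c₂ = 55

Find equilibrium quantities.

q₁* = 81.0, q₂* = 37.0

Work:
Reaction: q₁ = (210 - 11 - q₂)/2
Reaction: q₂ = (210 - 55 - q₁)/2
Solve simultaneously:
q₁* = (210 - 2×11 + 55)/3 = 81.0
q₂* = (210 - 2×55 + 11)/3 = 37.0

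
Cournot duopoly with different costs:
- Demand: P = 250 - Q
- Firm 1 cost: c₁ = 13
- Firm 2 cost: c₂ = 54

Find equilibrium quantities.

q₁* = 92.67, q₂* = 51.67

Work:
Reaction: q₁ = (250 - 13 - q₂)/2
Reaction: q₂ = (250 - 54 - q₁)/2
Solve simultaneously:
q₁* = (250 - 2×13 + 54)/3 = 92.67
q₂* = (250 - 2×54 + 13)/3 = 51.67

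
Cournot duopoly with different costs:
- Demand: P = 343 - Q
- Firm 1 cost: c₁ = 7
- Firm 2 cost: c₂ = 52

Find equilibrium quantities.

q₁* = 127.0, q₂* = 82.0

Work:
Reaction: q₁ = (343 - 7 - q₂)/2
Reaction: q₂ = (343 - 52 - q₁)/2
Solve simultaneously:
q₁* = (343 - 2×7 + 52)/3 = 127.0
q₂* = (343 - 2×52 + 7)/3 = 82.0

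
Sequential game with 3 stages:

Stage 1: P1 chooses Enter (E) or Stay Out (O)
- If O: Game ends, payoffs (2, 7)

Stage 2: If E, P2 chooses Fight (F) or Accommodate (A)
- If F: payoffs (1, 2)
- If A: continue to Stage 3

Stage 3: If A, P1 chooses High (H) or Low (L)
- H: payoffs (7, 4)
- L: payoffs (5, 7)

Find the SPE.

SPE: (E, A, H); Outcome (7, 4)

Work:
Stage 3: P1 chooses H (7 vs 5)
Stage 2: P2: F->2, A->4 (anticipating H). Choose A
Stage 1: P1: O->2, E->7 (anticipating A, H). Choose E
SPE path: E -> A -> H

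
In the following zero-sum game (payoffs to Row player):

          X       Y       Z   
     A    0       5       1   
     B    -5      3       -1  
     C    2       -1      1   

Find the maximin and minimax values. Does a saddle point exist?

Maximin = 0, Minimax = 1, Saddle: False

Work:
Row minimums: [0, -5, -1] → maximin = 0
Column maximums: [2, 5, 1] → minimax = 1
No saddle point (maximin ≠ minimax). Mixed strategy needed.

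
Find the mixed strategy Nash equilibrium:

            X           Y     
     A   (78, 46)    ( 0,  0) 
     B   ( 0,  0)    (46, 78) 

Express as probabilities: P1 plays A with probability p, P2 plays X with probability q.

p = 0.629, q = 0.371

Work:
Find probabilities that make opponent indifferent:
P2 chooses q to make P1 indifferent between A and B
P1 chooses p to make P2 indifferent between X and Y
Mixed NE: P1 plays (A: 0.629, B: 0.371), P2 plays (X: 0.371, Y: 0.629)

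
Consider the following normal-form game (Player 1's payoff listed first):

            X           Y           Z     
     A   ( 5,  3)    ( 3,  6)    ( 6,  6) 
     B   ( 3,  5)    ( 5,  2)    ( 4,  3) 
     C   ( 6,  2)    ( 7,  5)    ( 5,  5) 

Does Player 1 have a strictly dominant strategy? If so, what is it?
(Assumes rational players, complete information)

No strictly dominant strategy exists for Player 1

Work:
A strategy strictly dominates another if it gives a strictly higher payoff against every opponent action. Compare each pair of P1's strategies column-by-column:
  A vs B: [5 vs 3, 3 vs 5, 6 vs 4] → A does not strictly dominate B (column Y: 3 ≤ 5)
  A vs C: [5 vs 6, 3 vs 7, 6 vs 5] → A does not strictly dominate C (column X: 5 ≤ 6)
  B vs A: [3 vs 5, 5 vs 3, 4 vs 6] → B does not strictly dominate A (column X: 3 ≤ 5)
  B vs C: [3 vs 6, 5 vs 7, 4 vs 5] → B does not strictly dominate C (column X: 3 ≤ 6)
  C vs A: [6 vs 5, 7 vs 3, 5 vs 6] → C does not strictly dominate A (column Z: 5 ≤ 6)
  C vs B: [6 vs 3, 7 vs 5, 5 vs 4] → C strictly dominates B
No single strategy strictly dominates all others → no strictly dominant strategy.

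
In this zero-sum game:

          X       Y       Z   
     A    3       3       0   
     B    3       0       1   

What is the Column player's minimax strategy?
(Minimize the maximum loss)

Column should play Z, value = 1

Work:
Column player minimizes Row's maximum payoff:
Column X: max payoff to Row = 3
Column Y: max payoff to Row = 3
Column Z: max payoff to Row = 1
Minimum is 1, achieved by column Z.
Minimax strategy: Z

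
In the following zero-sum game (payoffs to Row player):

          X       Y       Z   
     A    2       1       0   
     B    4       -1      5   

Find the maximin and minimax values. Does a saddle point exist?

Maximin = 0, Minimax = 1, Saddle: False

Work:
Row minimums: [0, -1] → maximin = 0
Column maximums: [4, 1, 5] → minimax = 1
No saddle point (maximin ≠ minimax). Mixed strategy needed.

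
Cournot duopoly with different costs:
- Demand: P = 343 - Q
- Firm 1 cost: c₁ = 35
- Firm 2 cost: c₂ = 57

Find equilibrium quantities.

q₁* = 110.0, q₂* = 88.0

Work:
Reaction: q₁ = (343 - 35 - q₂)/2
Reaction: q₂ = (343 - 57 - q₁)/2
Solve simultaneously:
q₁* = (343 - 2×35 + 57)/3 = 110.0
q₂* = (343 - 2×57 + 35)/3 = 88.0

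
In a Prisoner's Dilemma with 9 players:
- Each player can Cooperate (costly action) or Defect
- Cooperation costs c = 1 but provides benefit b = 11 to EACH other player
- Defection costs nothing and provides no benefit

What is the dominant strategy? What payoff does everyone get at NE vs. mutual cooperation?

Dominant: Defect; NE payoff = 0; Coop payoff = 87

Work:
Defect dominates (saves cost c = 1, benefit to others is external)
NE: All defect → everyone gets 0
If all cooperate: each receives (8)×11 - 1 = 87
Social dilemma: 87 > 0 but NE gives 0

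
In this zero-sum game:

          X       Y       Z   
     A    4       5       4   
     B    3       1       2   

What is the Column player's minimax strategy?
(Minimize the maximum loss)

Column should play X or Z (all achieve the minimum), value = 4

Work:
Column player minimizes Row's maximum payoff:
Column X: max payoff to Row = 4
Column Y: max payoff to Row = 5
Column Z: max payoff to Row = 4
Minimum is 4, achieved by columns X, Z (tied).
Each of X or Z is a minimax strategy.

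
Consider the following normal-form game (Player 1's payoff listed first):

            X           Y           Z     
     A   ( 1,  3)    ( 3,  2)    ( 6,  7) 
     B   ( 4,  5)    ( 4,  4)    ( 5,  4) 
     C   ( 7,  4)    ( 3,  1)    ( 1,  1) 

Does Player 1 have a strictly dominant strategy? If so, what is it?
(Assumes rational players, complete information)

No strictly dominant strategy exists for Player 1

Work:
A strategy strictly dominates another if it gives a strictly higher payoff against every opponent action. Compare each pair of P1's strategies column-by-column:
  A vs B: [1 vs 4, 3 vs 4, 6 vs 5] → A does not strictly dominate B (column X: 1 ≤ 4)
  A vs C: [1 vs 7, 3 vs 3, 6 vs 1] → A does not strictly dominate C (column X: 1 ≤ 7)
  B vs A: [4 vs 1, 4 vs 3, 5 vs 6] → B does not strictly dominate A (column Z: 5 ≤ 6)
  B vs C: [4 vs 7, 4 vs 3, 5 vs 1] → B does not strictly dominate C (column X: 4 ≤ 7)
  C vs A: [7 vs 1, 3 vs 3, 1 vs 6] → C does not strictly dominate A (column Y: 3 ≤ 3)
  C vs B: [7 vs 4, 3 vs 4, 1 vs 5] → C does not strictly dominate B (column Y: 3 ≤ 4)
No single strategy strictly dominates all others → no strictly dominant strategy.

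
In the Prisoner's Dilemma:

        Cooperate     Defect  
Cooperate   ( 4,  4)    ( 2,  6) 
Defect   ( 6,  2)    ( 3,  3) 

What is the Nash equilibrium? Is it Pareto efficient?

(Defect, Defect) is NE; not Pareto efficient

Work:
Defect dominates Cooperate for both players:
If P2 cooperates: Defect (6) > Cooperate (4)
If P2 defects: Defect (3) > Cooperate (2)
NE: (Defect, Defect) with payoff (3, 3)
But (Cooperate, Cooperate) = (4, 4) Pareto dominates (3, 3)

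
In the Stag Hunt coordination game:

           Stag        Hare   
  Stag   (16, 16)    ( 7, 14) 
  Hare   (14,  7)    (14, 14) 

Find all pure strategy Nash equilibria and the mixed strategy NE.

Pure NE: (Stag, Stag) and (Hare, Hare); Mixed NE: p = 0.7778, q = 0.7778

Work:
Check pure NE:
(Stag, Stag): (16, 16) - no unilateral deviation beneficial
(Hare, Hare): (14, 14) - no unilateral deviation beneficial
Mixed NE: P1 plays Stag with p = 0.7778, P2 plays Stag with q = 0.7778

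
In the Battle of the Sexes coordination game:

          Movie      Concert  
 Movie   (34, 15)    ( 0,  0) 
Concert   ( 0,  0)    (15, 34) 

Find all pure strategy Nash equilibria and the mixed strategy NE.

Pure NE: (Movie, Movie) and (Concert, Concert); Mixed NE: p = 0.6939, q = 0.3061

Work:
Check pure NE:
(Movie, Movie): (34, 15) - no unilateral deviation beneficial
(Concert, Concert): (15, 34) - no unilateral deviation beneficial
Mixed NE: P1 plays Movie with p = 0.6939, P2 plays Movie with q = 0.3061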